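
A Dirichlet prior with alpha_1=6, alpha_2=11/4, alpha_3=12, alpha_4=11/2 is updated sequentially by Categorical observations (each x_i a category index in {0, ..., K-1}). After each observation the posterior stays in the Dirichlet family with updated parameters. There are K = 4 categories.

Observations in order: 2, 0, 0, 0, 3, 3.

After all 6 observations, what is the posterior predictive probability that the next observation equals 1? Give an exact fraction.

11/129

obs 1: x=2 → posterior Dirichlet(6, 11/4, 13, 11/2)
obs 2: x=0 → posterior Dirichlet(7, 11/4, 13, 11/2)
obs 3: x=0 → posterior Dirichlet(8, 11/4, 13, 11/2)
obs 4: x=0 → posterior Dirichlet(9, 11/4, 13, 11/2)
obs 5: x=3 → posterior Dirichlet(9, 11/4, 13, 13/2)
obs 6: x=3 → posterior Dirichlet(9, 11/4, 13, 15/2)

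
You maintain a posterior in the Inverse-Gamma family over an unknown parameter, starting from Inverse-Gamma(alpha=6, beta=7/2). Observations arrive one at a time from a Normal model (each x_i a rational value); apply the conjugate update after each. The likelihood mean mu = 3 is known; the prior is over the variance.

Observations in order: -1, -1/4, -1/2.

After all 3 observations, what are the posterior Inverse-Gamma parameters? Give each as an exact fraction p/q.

alpha=15/2, beta=733/32

obs 1: x=-1 → posterior Inverse-Gamma(13/2, 23/2)
obs 2: x=-1/4 → posterior Inverse-Gamma(7, 537/32)
obs 3: x=-1/2 → posterior Inverse-Gamma(15/2, 733/32)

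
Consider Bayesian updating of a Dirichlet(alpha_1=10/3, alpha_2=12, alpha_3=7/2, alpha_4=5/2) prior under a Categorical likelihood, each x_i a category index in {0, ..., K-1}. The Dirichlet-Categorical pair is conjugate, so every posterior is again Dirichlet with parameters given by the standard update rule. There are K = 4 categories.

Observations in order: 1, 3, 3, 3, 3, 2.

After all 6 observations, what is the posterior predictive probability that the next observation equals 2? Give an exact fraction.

obs 1: x=1 → posterior Dirichlet(10/3, 13, 7/2, 5/2)
obs 2: x=3 → posterior Dirichlet(10/3, 13, 7/2, 7/2)
obs 3: x=3 → posterior Dirichlet(10/3, 13, 7/2, 9/2)
obs 4: x=3 → posterior Dirichlet(10/3, 13, 7/2, 11/2)
obs 5: x=3 → posterior Dirichlet(10/3, 13, 7/2, 13/2)
obs 6: x=2 → posterior Dirichlet(10/3, 13, 9/2, 13/2)

27/164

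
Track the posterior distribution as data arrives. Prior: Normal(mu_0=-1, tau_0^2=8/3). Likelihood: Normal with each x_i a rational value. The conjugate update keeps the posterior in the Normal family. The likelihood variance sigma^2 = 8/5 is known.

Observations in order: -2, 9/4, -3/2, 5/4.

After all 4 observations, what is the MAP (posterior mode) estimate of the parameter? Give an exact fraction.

obs 1: x=-2 → posterior Normal(-13/8, 1)
obs 2: x=9/4 → posterior Normal(-7/52, 8/13)
obs 3: x=-3/2 → posterior Normal(-37/72, 4/9)
obs 4: x=5/4 → posterior Normal(-3/23, 8/23)

-3/23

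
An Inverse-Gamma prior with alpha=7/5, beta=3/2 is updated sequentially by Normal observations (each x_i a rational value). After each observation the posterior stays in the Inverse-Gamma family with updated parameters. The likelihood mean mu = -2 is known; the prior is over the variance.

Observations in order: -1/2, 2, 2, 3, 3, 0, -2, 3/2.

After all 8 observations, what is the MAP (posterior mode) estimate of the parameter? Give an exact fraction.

1035/128

obs 1: x=-1/2 → posterior Inverse-Gamma(19/10, 21/8)
obs 2: x=2 → posterior Inverse-Gamma(12/5, 85/8)
obs 3: x=2 → posterior Inverse-Gamma(29/10, 149/8)
obs 4: x=3 → posterior Inverse-Gamma(17/5, 249/8)
obs 5: x=3 → posterior Inverse-Gamma(39/10, 349/8)
obs 6: x=0 → posterior Inverse-Gamma(22/5, 365/8)
obs 7: x=-2 → posterior Inverse-Gamma(49/10, 365/8)
obs 8: x=3/2 → posterior Inverse-Gamma(27/5, 207/4)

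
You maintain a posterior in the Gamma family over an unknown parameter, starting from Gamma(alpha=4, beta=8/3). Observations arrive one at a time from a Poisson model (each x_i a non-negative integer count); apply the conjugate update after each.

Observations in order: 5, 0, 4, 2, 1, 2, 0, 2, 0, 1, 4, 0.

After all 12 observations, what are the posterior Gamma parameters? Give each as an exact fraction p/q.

obs 1: x=5 → posterior Gamma(9, 11/3)
obs 2: x=0 → posterior Gamma(9, 14/3)
obs 3: x=4 → posterior Gamma(13, 17/3)
obs 4: x=2 → posterior Gamma(15, 20/3)
obs 5: x=1 → posterior Gamma(16, 23/3)
obs 6: x=2 → posterior Gamma(18, 26/3)
obs 7: x=0 → posterior Gamma(18, 29/3)
obs 8: x=2 → posterior Gamma(20, 32/3)
obs 9: x=0 → posterior Gamma(20, 35/3)
obs 10: x=1 → posterior Gamma(21, 38/3)
obs 11: x=4 → posterior Gamma(25, 41/3)
obs 12: x=0 → posterior Gamma(25, 44/3)

alpha=25, beta=44/3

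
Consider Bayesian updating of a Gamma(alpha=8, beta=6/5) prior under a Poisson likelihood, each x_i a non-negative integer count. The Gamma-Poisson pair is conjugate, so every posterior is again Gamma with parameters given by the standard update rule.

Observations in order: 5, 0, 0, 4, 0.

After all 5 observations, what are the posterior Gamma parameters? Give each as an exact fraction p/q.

obs 1: x=5 → posterior Gamma(13, 11/5)
obs 2: x=0 → posterior Gamma(13, 16/5)
obs 3: x=0 → posterior Gamma(13, 21/5)
obs 4: x=4 → posterior Gamma(17, 26/5)
obs 5: x=0 → posterior Gamma(17, 31/5)

alpha=17, beta=31/5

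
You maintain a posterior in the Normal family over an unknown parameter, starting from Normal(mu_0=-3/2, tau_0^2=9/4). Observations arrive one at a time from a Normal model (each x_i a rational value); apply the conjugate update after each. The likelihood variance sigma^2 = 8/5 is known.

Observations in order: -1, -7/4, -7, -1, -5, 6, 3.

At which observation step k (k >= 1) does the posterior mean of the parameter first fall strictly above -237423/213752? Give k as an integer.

obs 1: x=-1 → posterior Normal(-93/77, 72/77)
obs 2: x=-7/4 → posterior Normal(-687/488, 36/61)
obs 3: x=-7 → posterior Normal(-1947/668, 72/167)
obs 4: x=-1 → posterior Normal(-2127/848, 18/53)
obs 5: x=-5 → posterior Normal(-3027/1028, 72/257)
obs 6: x=6 → posterior Normal(-1947/1208, 36/151)
obs 7: x=3 → posterior Normal(-1407/1388, 72/347)

k = 7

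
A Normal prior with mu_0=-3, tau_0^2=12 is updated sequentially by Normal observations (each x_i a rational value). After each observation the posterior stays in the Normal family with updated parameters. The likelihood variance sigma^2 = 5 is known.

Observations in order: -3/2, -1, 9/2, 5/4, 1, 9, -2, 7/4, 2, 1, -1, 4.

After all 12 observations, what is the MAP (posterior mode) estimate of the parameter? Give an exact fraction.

213/149

obs 1: x=-3/2 → posterior Normal(-33/17, 60/17)
obs 2: x=-1 → posterior Normal(-45/29, 60/29)
obs 3: x=9/2 → posterior Normal(9/41, 60/41)
obs 4: x=5/4 → posterior Normal(24/53, 60/53)
obs 5: x=1 → posterior Normal(36/65, 12/13)
obs 6: x=9 → posterior Normal(144/77, 60/77)
obs 7: x=-2 → posterior Normal(120/89, 60/89)
obs 8: x=7/4 → posterior Normal(141/101, 60/101)
obs 9: x=2 → posterior Normal(165/113, 60/113)
obs 10: x=1 → posterior Normal(177/125, 12/25)
obs 11: x=-1 → posterior Normal(165/137, 60/137)
obs 12: x=4 → posterior Normal(213/149, 60/149)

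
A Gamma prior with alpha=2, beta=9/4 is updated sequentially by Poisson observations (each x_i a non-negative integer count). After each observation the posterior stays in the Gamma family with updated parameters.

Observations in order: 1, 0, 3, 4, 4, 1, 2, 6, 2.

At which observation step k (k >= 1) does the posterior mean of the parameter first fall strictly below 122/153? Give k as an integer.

k = 2

obs 1: x=1 → posterior Gamma(3, 13/4)
obs 2: x=0 → posterior Gamma(3, 17/4)
obs 3: x=3 → posterior Gamma(6, 21/4)
obs 4: x=4 → posterior Gamma(10, 25/4)
obs 5: x=4 → posterior Gamma(14, 29/4)
obs 6: x=1 → posterior Gamma(15, 33/4)
obs 7: x=2 → posterior Gamma(17, 37/4)
obs 8: x=6 → posterior Gamma(23, 41/4)
obs 9: x=2 → posterior Gamma(25, 45/4)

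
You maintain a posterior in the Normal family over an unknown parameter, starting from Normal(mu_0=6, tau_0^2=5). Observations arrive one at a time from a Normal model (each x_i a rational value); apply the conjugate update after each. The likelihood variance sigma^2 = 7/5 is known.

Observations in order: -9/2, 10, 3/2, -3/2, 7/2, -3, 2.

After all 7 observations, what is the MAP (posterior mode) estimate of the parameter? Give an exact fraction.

121/91

obs 1: x=-9/2 → posterior Normal(-141/64, 35/32)
obs 2: x=10 → posterior Normal(359/114, 35/57)
obs 3: x=3/2 → posterior Normal(217/82, 35/82)
obs 4: x=-3/2 → posterior Normal(359/214, 35/107)
obs 5: x=7/2 → posterior Normal(89/44, 35/132)
obs 6: x=-3 → posterior Normal(192/157, 35/157)
obs 7: x=2 → posterior Normal(121/91, 5/26)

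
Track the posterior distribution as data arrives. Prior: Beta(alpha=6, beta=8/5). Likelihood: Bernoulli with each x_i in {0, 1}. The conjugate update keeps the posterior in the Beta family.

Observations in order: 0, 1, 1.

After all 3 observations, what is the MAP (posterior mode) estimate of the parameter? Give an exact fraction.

35/43

obs 1: x=0 → posterior Beta(6, 13/5)
obs 2: x=1 → posterior Beta(7, 13/5)
obs 3: x=1 → posterior Beta(8, 13/5)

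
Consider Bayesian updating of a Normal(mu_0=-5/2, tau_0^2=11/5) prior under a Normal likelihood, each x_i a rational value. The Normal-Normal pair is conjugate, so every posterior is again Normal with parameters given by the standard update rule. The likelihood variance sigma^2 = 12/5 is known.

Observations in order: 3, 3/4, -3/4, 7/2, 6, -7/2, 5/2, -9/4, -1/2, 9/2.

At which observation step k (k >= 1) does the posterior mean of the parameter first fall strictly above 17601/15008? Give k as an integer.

k = 5

obs 1: x=3 → posterior Normal(3/23, 132/115)
obs 2: x=3/4 → posterior Normal(45/136, 66/85)
obs 3: x=-3/4 → posterior Normal(1/15, 44/75)
obs 4: x=7/2 → posterior Normal(83/112, 33/70)
obs 5: x=6 → posterior Normal(215/134, 132/335)
obs 6: x=-7/2 → posterior Normal(23/26, 22/65)
obs 7: x=5/2 → posterior Normal(193/178, 132/445)
obs 8: x=-9/4 → posterior Normal(287/400, 33/125)
obs 9: x=-1/2 → posterior Normal(265/444, 44/185)
obs 10: x=9/2 → posterior Normal(463/488, 66/305)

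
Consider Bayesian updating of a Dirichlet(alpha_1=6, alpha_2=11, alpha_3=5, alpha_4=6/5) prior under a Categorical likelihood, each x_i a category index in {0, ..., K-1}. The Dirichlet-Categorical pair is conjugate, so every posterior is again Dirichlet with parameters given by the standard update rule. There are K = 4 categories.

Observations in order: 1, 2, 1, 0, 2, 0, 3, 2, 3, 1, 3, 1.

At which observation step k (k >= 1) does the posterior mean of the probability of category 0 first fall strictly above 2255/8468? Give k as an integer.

k = 6

obs 1: x=1 → posterior Dirichlet(6, 12, 5, 6/5)
obs 2: x=2 → posterior Dirichlet(6, 12, 6, 6/5)
obs 3: x=1 → posterior Dirichlet(6, 13, 6, 6/5)
obs 4: x=0 → posterior Dirichlet(7, 13, 6, 6/5)
obs 5: x=2 → posterior Dirichlet(7, 13, 7, 6/5)
obs 6: x=0 → posterior Dirichlet(8, 13, 7, 6/5)
obs 7: x=3 → posterior Dirichlet(8, 13, 7, 11/5)
obs 8: x=2 → posterior Dirichlet(8, 13, 8, 11/5)
obs 9: x=3 → posterior Dirichlet(8, 13, 8, 16/5)
obs 10: x=1 → posterior Dirichlet(8, 14, 8, 16/5)
obs 11: x=3 → posterior Dirichlet(8, 14, 8, 21/5)
obs 12: x=1 → posterior Dirichlet(8, 15, 8, 21/5)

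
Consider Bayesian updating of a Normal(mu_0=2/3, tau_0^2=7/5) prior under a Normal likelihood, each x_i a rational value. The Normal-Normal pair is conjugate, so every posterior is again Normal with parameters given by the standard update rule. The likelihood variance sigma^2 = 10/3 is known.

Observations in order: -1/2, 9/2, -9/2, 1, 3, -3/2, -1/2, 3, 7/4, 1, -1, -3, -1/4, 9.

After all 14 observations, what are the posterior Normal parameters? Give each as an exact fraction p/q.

mu_0=107/129, tau_0^2=35/172

obs 1: x=-1/2 → posterior Normal(137/426, 70/71)
obs 2: x=9/2 → posterior Normal(88/69, 35/46)
obs 3: x=-9/2 → posterior Normal(137/678, 70/113)
obs 4: x=1 → posterior Normal(263/804, 35/67)
obs 5: x=3 → posterior Normal(641/930, 14/31)
obs 6: x=-3/2 → posterior Normal(113/264, 35/88)
obs 7: x=-1/2 → posterior Normal(389/1182, 70/197)
obs 8: x=3 → posterior Normal(767/1308, 35/109)
obs 9: x=7/4 → posterior Normal(1975/2868, 70/239)
obs 10: x=1 → posterior Normal(2227/3120, 7/26)
obs 11: x=-1 → posterior Normal(1975/3372, 70/281)
obs 12: x=-3 → posterior Normal(1219/3624, 35/151)
obs 13: x=-1/4 → posterior Normal(17/57, 70/323)
obs 14: x=9 → posterior Normal(107/129, 35/172)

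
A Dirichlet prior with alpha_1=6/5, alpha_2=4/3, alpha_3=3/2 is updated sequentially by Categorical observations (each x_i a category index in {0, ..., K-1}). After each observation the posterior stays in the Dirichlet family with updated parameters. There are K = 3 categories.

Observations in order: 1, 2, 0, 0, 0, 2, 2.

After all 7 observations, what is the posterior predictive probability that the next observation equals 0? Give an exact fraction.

obs 1: x=1 → posterior Dirichlet(6/5, 7/3, 3/2)
obs 2: x=2 → posterior Dirichlet(6/5, 7/3, 5/2)
obs 3: x=0 → posterior Dirichlet(11/5, 7/3, 5/2)
obs 4: x=0 → posterior Dirichlet(16/5, 7/3, 5/2)
obs 5: x=0 → posterior Dirichlet(21/5, 7/3, 5/2)
obs 6: x=2 → posterior Dirichlet(21/5, 7/3, 7/2)
obs 7: x=2 → posterior Dirichlet(21/5, 7/3, 9/2)

126/331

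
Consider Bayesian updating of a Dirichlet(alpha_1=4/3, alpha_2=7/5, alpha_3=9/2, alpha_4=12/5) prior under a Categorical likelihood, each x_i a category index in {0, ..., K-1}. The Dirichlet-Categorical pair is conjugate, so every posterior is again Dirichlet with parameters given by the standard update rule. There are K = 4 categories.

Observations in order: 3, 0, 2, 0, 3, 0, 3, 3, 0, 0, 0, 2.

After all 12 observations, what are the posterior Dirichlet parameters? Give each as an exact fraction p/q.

alpha_1=22/3, alpha_2=7/5, alpha_3=13/2, alpha_4=32/5

obs 1: x=3 → posterior Dirichlet(4/3, 7/5, 9/2, 17/5)
obs 2: x=0 → posterior Dirichlet(7/3, 7/5, 9/2, 17/5)
obs 3: x=2 → posterior Dirichlet(7/3, 7/5, 11/2, 17/5)
obs 4: x=0 → posterior Dirichlet(10/3, 7/5, 11/2, 17/5)
obs 5: x=3 → posterior Dirichlet(10/3, 7/5, 11/2, 22/5)
obs 6: x=0 → posterior Dirichlet(13/3, 7/5, 11/2, 22/5)
obs 7: x=3 → posterior Dirichlet(13/3, 7/5, 11/2, 27/5)
obs 8: x=3 → posterior Dirichlet(13/3, 7/5, 11/2, 32/5)
obs 9: x=0 → posterior Dirichlet(16/3, 7/5, 11/2, 32/5)
obs 10: x=0 → posterior Dirichlet(19/3, 7/5, 11/2, 32/5)
obs 11: x=0 → posterior Dirichlet(22/3, 7/5, 11/2, 32/5)
obs 12: x=2 → posterior Dirichlet(22/3, 7/5, 13/2, 32/5)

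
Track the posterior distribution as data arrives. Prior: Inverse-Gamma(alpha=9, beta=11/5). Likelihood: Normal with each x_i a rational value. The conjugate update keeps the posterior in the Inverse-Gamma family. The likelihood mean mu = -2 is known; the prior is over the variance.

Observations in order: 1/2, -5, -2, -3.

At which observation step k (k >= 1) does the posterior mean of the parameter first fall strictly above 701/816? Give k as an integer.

obs 1: x=1/2 → posterior Inverse-Gamma(19/2, 213/40)
obs 2: x=-5 → posterior Inverse-Gamma(10, 393/40)
obs 3: x=-2 → posterior Inverse-Gamma(21/2, 393/40)
obs 4: x=-3 → posterior Inverse-Gamma(11, 413/40)

k = 2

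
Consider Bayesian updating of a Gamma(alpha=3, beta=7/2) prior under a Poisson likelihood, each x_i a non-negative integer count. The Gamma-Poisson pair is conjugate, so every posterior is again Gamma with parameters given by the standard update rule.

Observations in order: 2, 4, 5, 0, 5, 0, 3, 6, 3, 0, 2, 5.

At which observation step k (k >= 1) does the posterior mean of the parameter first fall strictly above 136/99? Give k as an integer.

obs 1: x=2 → posterior Gamma(5, 9/2)
obs 2: x=4 → posterior Gamma(9, 11/2)
obs 3: x=5 → posterior Gamma(14, 13/2)
obs 4: x=0 → posterior Gamma(14, 15/2)
obs 5: x=5 → posterior Gamma(19, 17/2)
obs 6: x=0 → posterior Gamma(19, 19/2)
obs 7: x=3 → posterior Gamma(22, 21/2)
obs 8: x=6 → posterior Gamma(28, 23/2)
obs 9: x=3 → posterior Gamma(31, 25/2)
obs 10: x=0 → posterior Gamma(31, 27/2)
obs 11: x=2 → posterior Gamma(33, 29/2)
obs 12: x=5 → posterior Gamma(38, 31/2)

k = 2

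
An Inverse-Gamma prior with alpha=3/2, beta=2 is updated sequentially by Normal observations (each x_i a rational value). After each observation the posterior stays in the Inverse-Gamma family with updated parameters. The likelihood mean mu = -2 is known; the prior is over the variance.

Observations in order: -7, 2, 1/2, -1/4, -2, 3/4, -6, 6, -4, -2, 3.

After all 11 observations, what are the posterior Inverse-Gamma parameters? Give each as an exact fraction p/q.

obs 1: x=-7 → posterior Inverse-Gamma(2, 29/2)
obs 2: x=2 → posterior Inverse-Gamma(5/2, 45/2)
obs 3: x=1/2 → posterior Inverse-Gamma(3, 205/8)
obs 4: x=-1/4 → posterior Inverse-Gamma(7/2, 869/32)
obs 5: x=-2 → posterior Inverse-Gamma(4, 869/32)
obs 6: x=3/4 → posterior Inverse-Gamma(9/2, 495/16)
obs 7: x=-6 → posterior Inverse-Gamma(5, 623/16)
obs 8: x=6 → posterior Inverse-Gamma(11/2, 1135/16)
obs 9: x=-4 → posterior Inverse-Gamma(6, 1167/16)
obs 10: x=-2 → posterior Inverse-Gamma(13/2, 1167/16)
obs 11: x=3 → posterior Inverse-Gamma(7, 1367/16)

alpha=7, beta=1367/16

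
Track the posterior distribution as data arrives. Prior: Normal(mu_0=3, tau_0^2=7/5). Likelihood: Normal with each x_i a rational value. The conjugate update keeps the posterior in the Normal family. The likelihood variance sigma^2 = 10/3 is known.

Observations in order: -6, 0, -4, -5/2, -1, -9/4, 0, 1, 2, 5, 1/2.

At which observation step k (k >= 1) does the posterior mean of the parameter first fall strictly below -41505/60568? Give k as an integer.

obs 1: x=-6 → posterior Normal(24/71, 70/71)
obs 2: x=0 → posterior Normal(6/23, 35/46)
obs 3: x=-4 → posterior Normal(-60/113, 70/113)
obs 4: x=-5/2 → posterior Normal(-225/268, 35/67)
obs 5: x=-1 → posterior Normal(-267/310, 14/31)
obs 6: x=-9/4 → posterior Normal(-723/704, 35/88)
obs 7: x=0 → posterior Normal(-723/788, 70/197)
obs 8: x=1 → posterior Normal(-639/872, 35/109)
obs 9: x=2 → posterior Normal(-471/956, 70/239)
obs 10: x=5 → posterior Normal(-51/1040, 7/26)
obs 11: x=1/2 → posterior Normal(-9/1124, 70/281)

k = 4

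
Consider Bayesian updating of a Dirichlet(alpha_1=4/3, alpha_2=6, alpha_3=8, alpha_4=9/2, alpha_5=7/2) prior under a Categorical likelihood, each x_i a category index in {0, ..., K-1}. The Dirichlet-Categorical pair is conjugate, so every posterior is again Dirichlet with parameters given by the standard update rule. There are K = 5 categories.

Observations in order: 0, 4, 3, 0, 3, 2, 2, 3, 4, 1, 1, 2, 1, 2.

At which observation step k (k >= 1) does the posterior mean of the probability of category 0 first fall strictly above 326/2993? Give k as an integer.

k = 4

obs 1: x=0 → posterior Dirichlet(7/3, 6, 8, 9/2, 7/2)
obs 2: x=4 → posterior Dirichlet(7/3, 6, 8, 9/2, 9/2)
obs 3: x=3 → posterior Dirichlet(7/3, 6, 8, 11/2, 9/2)
obs 4: x=0 → posterior Dirichlet(10/3, 6, 8, 11/2, 9/2)
obs 5: x=3 → posterior Dirichlet(10/3, 6, 8, 13/2, 9/2)
obs 6: x=2 → posterior Dirichlet(10/3, 6, 9, 13/2, 9/2)
obs 7: x=2 → posterior Dirichlet(10/3, 6, 10, 13/2, 9/2)
obs 8: x=3 → posterior Dirichlet(10/3, 6, 10, 15/2, 9/2)
obs 9: x=4 → posterior Dirichlet(10/3, 6, 10, 15/2, 11/2)
obs 10: x=1 → posterior Dirichlet(10/3, 7, 10, 15/2, 11/2)
obs 11: x=1 → posterior Dirichlet(10/3, 8, 10, 15/2, 11/2)
obs 12: x=2 → posterior Dirichlet(10/3, 8, 11, 15/2, 11/2)
obs 13: x=1 → posterior Dirichlet(10/3, 9, 11, 15/2, 11/2)
obs 14: x=2 → posterior Dirichlet(10/3, 9, 12, 15/2, 11/2)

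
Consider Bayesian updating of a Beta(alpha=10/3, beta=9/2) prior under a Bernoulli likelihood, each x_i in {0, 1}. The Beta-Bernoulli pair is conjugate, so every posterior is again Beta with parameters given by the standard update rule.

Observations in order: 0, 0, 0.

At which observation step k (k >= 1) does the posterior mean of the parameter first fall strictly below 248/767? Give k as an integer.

k = 3

obs 1: x=0 → posterior Beta(10/3, 11/2)
obs 2: x=0 → posterior Beta(10/3, 13/2)
obs 3: x=0 → posterior Beta(10/3, 15/2)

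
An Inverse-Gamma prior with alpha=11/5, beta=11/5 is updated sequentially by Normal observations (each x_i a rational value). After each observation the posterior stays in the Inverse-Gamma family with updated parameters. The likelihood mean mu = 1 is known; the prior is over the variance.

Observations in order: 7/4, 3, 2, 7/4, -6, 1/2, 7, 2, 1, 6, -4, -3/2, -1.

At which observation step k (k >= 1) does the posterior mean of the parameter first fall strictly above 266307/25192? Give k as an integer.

k = 11

obs 1: x=7/4 → posterior Inverse-Gamma(27/10, 397/160)
obs 2: x=3 → posterior Inverse-Gamma(16/5, 717/160)
obs 3: x=2 → posterior Inverse-Gamma(37/10, 797/160)
obs 4: x=7/4 → posterior Inverse-Gamma(21/5, 421/80)
obs 5: x=-6 → posterior Inverse-Gamma(47/10, 2381/80)
obs 6: x=1/2 → posterior Inverse-Gamma(26/5, 2391/80)
obs 7: x=7 → posterior Inverse-Gamma(57/10, 3831/80)
obs 8: x=2 → posterior Inverse-Gamma(31/5, 3871/80)
obs 9: x=1 → posterior Inverse-Gamma(67/10, 3871/80)
obs 10: x=6 → posterior Inverse-Gamma(36/5, 4871/80)
obs 11: x=-4 → posterior Inverse-Gamma(77/10, 5871/80)
obs 12: x=-3/2 → posterior Inverse-Gamma(41/5, 6121/80)
obs 13: x=-1 → posterior Inverse-Gamma(87/10, 6281/80)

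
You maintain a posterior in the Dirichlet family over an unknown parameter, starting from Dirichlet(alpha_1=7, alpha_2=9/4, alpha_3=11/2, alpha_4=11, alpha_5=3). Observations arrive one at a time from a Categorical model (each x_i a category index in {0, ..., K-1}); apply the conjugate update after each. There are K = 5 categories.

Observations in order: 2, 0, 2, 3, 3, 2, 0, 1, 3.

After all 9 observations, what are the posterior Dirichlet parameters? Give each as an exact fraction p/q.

alpha_1=9, alpha_2=13/4, alpha_3=17/2, alpha_4=14, alpha_5=3

obs 1: x=2 → posterior Dirichlet(7, 9/4, 13/2, 11, 3)
obs 2: x=0 → posterior Dirichlet(8, 9/4, 13/2, 11, 3)
obs 3: x=2 → posterior Dirichlet(8, 9/4, 15/2, 11, 3)
obs 4: x=3 → posterior Dirichlet(8, 9/4, 15/2, 12, 3)
obs 5: x=3 → posterior Dirichlet(8, 9/4, 15/2, 13, 3)
obs 6: x=2 → posterior Dirichlet(8, 9/4, 17/2, 13, 3)
obs 7: x=0 → posterior Dirichlet(9, 9/4, 17/2, 13, 3)
obs 8: x=1 → posterior Dirichlet(9, 13/4, 17/2, 13, 3)
obs 9: x=3 → posterior Dirichlet(9, 13/4, 17/2, 14, 3)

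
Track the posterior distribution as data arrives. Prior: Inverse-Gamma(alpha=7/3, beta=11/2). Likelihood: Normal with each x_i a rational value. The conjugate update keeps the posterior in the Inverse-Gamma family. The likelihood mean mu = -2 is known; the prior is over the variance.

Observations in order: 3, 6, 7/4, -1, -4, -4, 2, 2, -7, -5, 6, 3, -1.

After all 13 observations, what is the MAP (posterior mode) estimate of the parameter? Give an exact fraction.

obs 1: x=3 → posterior Inverse-Gamma(17/6, 18)
obs 2: x=6 → posterior Inverse-Gamma(10/3, 50)
obs 3: x=7/4 → posterior Inverse-Gamma(23/6, 1825/32)
obs 4: x=-1 → posterior Inverse-Gamma(13/3, 1841/32)
obs 5: x=-4 → posterior Inverse-Gamma(29/6, 1905/32)
obs 6: x=-4 → posterior Inverse-Gamma(16/3, 1969/32)
obs 7: x=2 → posterior Inverse-Gamma(35/6, 2225/32)
obs 8: x=2 → posterior Inverse-Gamma(19/3, 2481/32)
obs 9: x=-7 → posterior Inverse-Gamma(41/6, 2881/32)
obs 10: x=-5 → posterior Inverse-Gamma(22/3, 3025/32)
obs 11: x=6 → posterior Inverse-Gamma(47/6, 4049/32)
obs 12: x=3 → posterior Inverse-Gamma(25/3, 4449/32)
obs 13: x=-1 → posterior Inverse-Gamma(53/6, 4465/32)

13395/944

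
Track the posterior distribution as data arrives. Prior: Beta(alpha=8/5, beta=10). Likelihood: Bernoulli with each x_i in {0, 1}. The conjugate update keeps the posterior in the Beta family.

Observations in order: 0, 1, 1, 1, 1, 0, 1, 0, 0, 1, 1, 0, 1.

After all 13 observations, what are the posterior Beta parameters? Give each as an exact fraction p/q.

obs 1: x=0 → posterior Beta(8/5, 11)
obs 2: x=1 → posterior Beta(13/5, 11)
obs 3: x=1 → posterior Beta(18/5, 11)
obs 4: x=1 → posterior Beta(23/5, 11)
obs 5: x=1 → posterior Beta(28/5, 11)
obs 6: x=0 → posterior Beta(28/5, 12)
obs 7: x=1 → posterior Beta(33/5, 12)
obs 8: x=0 → posterior Beta(33/5, 13)
obs 9: x=0 → posterior Beta(33/5, 14)
obs 10: x=1 → posterior Beta(38/5, 14)
obs 11: x=1 → posterior Beta(43/5, 14)
obs 12: x=0 → posterior Beta(43/5, 15)
obs 13: x=1 → posterior Beta(48/5, 15)

alpha=48/5, beta=15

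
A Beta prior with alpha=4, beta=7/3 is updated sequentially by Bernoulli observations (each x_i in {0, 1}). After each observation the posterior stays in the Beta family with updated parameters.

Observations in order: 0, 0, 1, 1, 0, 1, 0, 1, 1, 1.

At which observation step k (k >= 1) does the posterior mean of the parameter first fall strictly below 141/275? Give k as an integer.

k = 2

obs 1: x=0 → posterior Beta(4, 10/3)
obs 2: x=0 → posterior Beta(4, 13/3)
obs 3: x=1 → posterior Beta(5, 13/3)
obs 4: x=1 → posterior Beta(6, 13/3)
obs 5: x=0 → posterior Beta(6, 16/3)
obs 6: x=1 → posterior Beta(7, 16/3)
obs 7: x=0 → posterior Beta(7, 19/3)
obs 8: x=1 → posterior Beta(8, 19/3)
obs 9: x=1 → posterior Beta(9, 19/3)
obs 10: x=1 → posterior Beta(10, 19/3)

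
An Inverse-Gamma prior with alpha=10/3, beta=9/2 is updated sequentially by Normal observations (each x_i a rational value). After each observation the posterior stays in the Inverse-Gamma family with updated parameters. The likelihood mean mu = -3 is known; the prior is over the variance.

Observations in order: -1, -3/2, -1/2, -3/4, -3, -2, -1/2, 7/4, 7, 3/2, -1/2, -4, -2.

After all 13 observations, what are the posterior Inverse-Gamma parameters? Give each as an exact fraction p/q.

alpha=59/6, beta=1479/16

obs 1: x=-1 → posterior Inverse-Gamma(23/6, 13/2)
obs 2: x=-3/2 → posterior Inverse-Gamma(13/3, 61/8)
obs 3: x=-1/2 → posterior Inverse-Gamma(29/6, 43/4)
obs 4: x=-3/4 → posterior Inverse-Gamma(16/3, 425/32)
obs 5: x=-3 → posterior Inverse-Gamma(35/6, 425/32)
obs 6: x=-2 → posterior Inverse-Gamma(19/3, 441/32)
obs 7: x=-1/2 → posterior Inverse-Gamma(41/6, 541/32)
obs 8: x=7/4 → posterior Inverse-Gamma(22/3, 451/16)
obs 9: x=7 → posterior Inverse-Gamma(47/6, 1251/16)
obs 10: x=3/2 → posterior Inverse-Gamma(25/3, 1413/16)
obs 11: x=-1/2 → posterior Inverse-Gamma(53/6, 1463/16)
obs 12: x=-4 → posterior Inverse-Gamma(28/3, 1471/16)
obs 13: x=-2 → posterior Inverse-Gamma(59/6, 1479/16)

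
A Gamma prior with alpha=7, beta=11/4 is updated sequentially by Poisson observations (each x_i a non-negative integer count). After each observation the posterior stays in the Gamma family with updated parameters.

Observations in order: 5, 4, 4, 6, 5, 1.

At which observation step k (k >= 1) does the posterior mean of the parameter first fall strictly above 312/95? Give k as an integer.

obs 1: x=5 → posterior Gamma(12, 15/4)
obs 2: x=4 → posterior Gamma(16, 19/4)
obs 3: x=4 → posterior Gamma(20, 23/4)
obs 4: x=6 → posterior Gamma(26, 27/4)
obs 5: x=5 → posterior Gamma(31, 31/4)
obs 6: x=1 → posterior Gamma(32, 35/4)

k = 2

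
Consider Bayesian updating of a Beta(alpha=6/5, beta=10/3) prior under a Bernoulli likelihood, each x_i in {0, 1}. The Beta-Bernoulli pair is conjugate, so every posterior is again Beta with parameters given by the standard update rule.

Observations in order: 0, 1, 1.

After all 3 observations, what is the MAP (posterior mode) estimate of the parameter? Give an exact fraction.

obs 1: x=0 → posterior Beta(6/5, 13/3)
obs 2: x=1 → posterior Beta(11/5, 13/3)
obs 3: x=1 → posterior Beta(16/5, 13/3)

33/83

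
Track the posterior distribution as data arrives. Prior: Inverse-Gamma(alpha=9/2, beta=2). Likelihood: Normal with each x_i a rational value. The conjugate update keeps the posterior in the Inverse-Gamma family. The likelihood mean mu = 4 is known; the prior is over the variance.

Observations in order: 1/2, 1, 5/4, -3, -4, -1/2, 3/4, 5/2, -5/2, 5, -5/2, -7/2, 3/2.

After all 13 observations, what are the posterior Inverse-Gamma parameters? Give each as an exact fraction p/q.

alpha=11, beta=2615/16

obs 1: x=1/2 → posterior Inverse-Gamma(5, 65/8)
obs 2: x=1 → posterior Inverse-Gamma(11/2, 101/8)
obs 3: x=5/4 → posterior Inverse-Gamma(6, 525/32)
obs 4: x=-3 → posterior Inverse-Gamma(13/2, 1309/32)
obs 5: x=-4 → posterior Inverse-Gamma(7, 2333/32)
obs 6: x=-1/2 → posterior Inverse-Gamma(15/2, 2657/32)
obs 7: x=3/4 → posterior Inverse-Gamma(8, 1413/16)
obs 8: x=5/2 → posterior Inverse-Gamma(17/2, 1431/16)
obs 9: x=-5/2 → posterior Inverse-Gamma(9, 1769/16)
obs 10: x=5 → posterior Inverse-Gamma(19/2, 1777/16)
obs 11: x=-5/2 → posterior Inverse-Gamma(10, 2115/16)
obs 12: x=-7/2 → posterior Inverse-Gamma(21/2, 2565/16)
obs 13: x=3/2 → posterior Inverse-Gamma(11, 2615/16)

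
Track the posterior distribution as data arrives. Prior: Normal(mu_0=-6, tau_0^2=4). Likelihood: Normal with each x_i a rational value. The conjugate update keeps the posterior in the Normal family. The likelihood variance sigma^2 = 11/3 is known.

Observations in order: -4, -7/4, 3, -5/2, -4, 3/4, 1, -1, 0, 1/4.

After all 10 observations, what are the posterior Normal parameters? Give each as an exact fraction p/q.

obs 1: x=-4 → posterior Normal(-114/23, 44/23)
obs 2: x=-7/4 → posterior Normal(-27/7, 44/35)
obs 3: x=3 → posterior Normal(-99/47, 44/47)
obs 4: x=-5/2 → posterior Normal(-129/59, 44/59)
obs 5: x=-4 → posterior Normal(-177/71, 44/71)
obs 6: x=3/4 → posterior Normal(-168/83, 44/83)
obs 7: x=1 → posterior Normal(-156/95, 44/95)
obs 8: x=-1 → posterior Normal(-168/107, 44/107)
obs 9: x=0 → posterior Normal(-24/17, 44/119)
obs 10: x=1/4 → posterior Normal(-165/131, 44/131)

mu_0=-165/131, tau_0^2=44/131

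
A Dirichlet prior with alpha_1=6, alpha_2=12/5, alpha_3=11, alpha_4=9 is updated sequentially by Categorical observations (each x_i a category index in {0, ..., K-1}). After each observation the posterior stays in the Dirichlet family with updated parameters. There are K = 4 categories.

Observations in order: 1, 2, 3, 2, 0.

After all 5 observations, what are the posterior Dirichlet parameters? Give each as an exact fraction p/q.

alpha_1=7, alpha_2=17/5, alpha_3=13, alpha_4=10

obs 1: x=1 → posterior Dirichlet(6, 17/5, 11, 9)
obs 2: x=2 → posterior Dirichlet(6, 17/5, 12, 9)
obs 3: x=3 → posterior Dirichlet(6, 17/5, 12, 10)
obs 4: x=2 → posterior Dirichlet(6, 17/5, 13, 10)
obs 5: x=0 → posterior Dirichlet(7, 17/5, 13, 10)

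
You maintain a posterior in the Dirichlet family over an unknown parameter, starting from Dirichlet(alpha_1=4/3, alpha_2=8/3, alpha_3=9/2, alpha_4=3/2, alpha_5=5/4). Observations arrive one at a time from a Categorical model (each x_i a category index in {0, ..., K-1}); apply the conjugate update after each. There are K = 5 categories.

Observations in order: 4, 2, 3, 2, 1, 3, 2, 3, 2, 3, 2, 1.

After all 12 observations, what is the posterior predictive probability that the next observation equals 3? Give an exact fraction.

22/93

obs 1: x=4 → posterior Dirichlet(4/3, 8/3, 9/2, 3/2, 9/4)
obs 2: x=2 → posterior Dirichlet(4/3, 8/3, 11/2, 3/2, 9/4)
obs 3: x=3 → posterior Dirichlet(4/3, 8/3, 11/2, 5/2, 9/4)
obs 4: x=2 → posterior Dirichlet(4/3, 8/3, 13/2, 5/2, 9/4)
obs 5: x=1 → posterior Dirichlet(4/3, 11/3, 13/2, 5/2, 9/4)
obs 6: x=3 → posterior Dirichlet(4/3, 11/3, 13/2, 7/2, 9/4)
obs 7: x=2 → posterior Dirichlet(4/3, 11/3, 15/2, 7/2, 9/4)
obs 8: x=3 → posterior Dirichlet(4/3, 11/3, 15/2, 9/2, 9/4)
obs 9: x=2 → posterior Dirichlet(4/3, 11/3, 17/2, 9/2, 9/4)
obs 10: x=3 → posterior Dirichlet(4/3, 11/3, 17/2, 11/2, 9/4)
obs 11: x=2 → posterior Dirichlet(4/3, 11/3, 19/2, 11/2, 9/4)
obs 12: x=1 → posterior Dirichlet(4/3, 14/3, 19/2, 11/2, 9/4)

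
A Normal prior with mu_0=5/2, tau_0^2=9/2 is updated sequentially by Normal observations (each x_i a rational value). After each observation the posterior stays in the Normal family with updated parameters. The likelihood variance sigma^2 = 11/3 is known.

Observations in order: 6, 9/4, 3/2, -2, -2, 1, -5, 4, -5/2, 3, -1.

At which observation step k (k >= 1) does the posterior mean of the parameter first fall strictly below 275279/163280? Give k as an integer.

k = 5

obs 1: x=6 → posterior Normal(31/7, 99/49)
obs 2: x=9/4 → posterior Normal(1111/304, 99/76)
obs 3: x=3/2 → posterior Normal(1273/412, 99/103)
obs 4: x=-2 → posterior Normal(1057/520, 99/130)
obs 5: x=-2 → posterior Normal(841/628, 99/157)
obs 6: x=1 → posterior Normal(949/736, 99/184)
obs 7: x=-5 → posterior Normal(409/844, 99/211)
obs 8: x=4 → posterior Normal(841/952, 99/238)
obs 9: x=-5/2 → posterior Normal(571/1060, 99/265)
obs 10: x=3 → posterior Normal(895/1168, 99/292)
obs 11: x=-1 → posterior Normal(787/1276, 9/29)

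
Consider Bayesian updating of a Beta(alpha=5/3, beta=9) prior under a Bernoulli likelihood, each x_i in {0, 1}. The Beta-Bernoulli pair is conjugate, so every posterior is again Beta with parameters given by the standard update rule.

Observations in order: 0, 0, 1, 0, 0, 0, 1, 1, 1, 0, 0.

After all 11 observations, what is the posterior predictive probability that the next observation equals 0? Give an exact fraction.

48/65

obs 1: x=0 → posterior Beta(5/3, 10)
obs 2: x=0 → posterior Beta(5/3, 11)
obs 3: x=1 → posterior Beta(8/3, 11)
obs 4: x=0 → posterior Beta(8/3, 12)
obs 5: x=0 → posterior Beta(8/3, 13)
obs 6: x=0 → posterior Beta(8/3, 14)
obs 7: x=1 → posterior Beta(11/3, 14)
obs 8: x=1 → posterior Beta(14/3, 14)
obs 9: x=1 → posterior Beta(17/3, 14)
obs 10: x=0 → posterior Beta(17/3, 15)
obs 11: x=0 → posterior Beta(17/3, 16)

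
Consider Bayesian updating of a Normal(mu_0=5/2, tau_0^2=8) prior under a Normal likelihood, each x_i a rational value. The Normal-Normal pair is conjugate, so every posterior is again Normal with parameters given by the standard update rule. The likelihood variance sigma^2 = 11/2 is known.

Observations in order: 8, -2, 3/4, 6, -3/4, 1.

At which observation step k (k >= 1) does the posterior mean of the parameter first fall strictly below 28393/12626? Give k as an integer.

k = 6

obs 1: x=8 → posterior Normal(311/54, 88/27)
obs 2: x=-2 → posterior Normal(247/86, 88/43)
obs 3: x=3/4 → posterior Normal(271/118, 88/59)
obs 4: x=6 → posterior Normal(463/150, 88/75)
obs 5: x=-3/4 → posterior Normal(439/182, 88/91)
obs 6: x=1 → posterior Normal(471/214, 88/107)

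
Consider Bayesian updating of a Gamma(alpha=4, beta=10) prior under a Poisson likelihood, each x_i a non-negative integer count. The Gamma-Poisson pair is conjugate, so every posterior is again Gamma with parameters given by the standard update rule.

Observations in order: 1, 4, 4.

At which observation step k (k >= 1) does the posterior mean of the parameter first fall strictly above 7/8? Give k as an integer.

k = 3

obs 1: x=1 → posterior Gamma(5, 11)
obs 2: x=4 → posterior Gamma(9, 12)
obs 3: x=4 → posterior Gamma(13, 13)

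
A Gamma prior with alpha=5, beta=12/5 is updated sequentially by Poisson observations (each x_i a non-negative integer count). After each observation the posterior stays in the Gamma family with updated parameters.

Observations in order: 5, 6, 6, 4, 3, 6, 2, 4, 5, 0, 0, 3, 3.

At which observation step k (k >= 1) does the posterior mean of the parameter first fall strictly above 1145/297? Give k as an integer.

k = 3

obs 1: x=5 → posterior Gamma(10, 17/5)
obs 2: x=6 → posterior Gamma(16, 22/5)
obs 3: x=6 → posterior Gamma(22, 27/5)
obs 4: x=4 → posterior Gamma(26, 32/5)
obs 5: x=3 → posterior Gamma(29, 37/5)
obs 6: x=6 → posterior Gamma(35, 42/5)
obs 7: x=2 → posterior Gamma(37, 47/5)
obs 8: x=4 → posterior Gamma(41, 52/5)
obs 9: x=5 → posterior Gamma(46, 57/5)
obs 10: x=0 → posterior Gamma(46, 62/5)
obs 11: x=0 → posterior Gamma(46, 67/5)
obs 12: x=3 → posterior Gamma(49, 72/5)
obs 13: x=3 → posterior Gamma(52, 77/5)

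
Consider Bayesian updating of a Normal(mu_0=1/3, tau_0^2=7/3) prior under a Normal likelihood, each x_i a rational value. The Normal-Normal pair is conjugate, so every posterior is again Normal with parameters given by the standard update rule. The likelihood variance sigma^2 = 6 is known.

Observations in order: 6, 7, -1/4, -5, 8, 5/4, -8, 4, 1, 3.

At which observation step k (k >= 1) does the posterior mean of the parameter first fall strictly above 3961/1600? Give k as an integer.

k = 2

obs 1: x=6 → posterior Normal(48/25, 42/25)
obs 2: x=7 → posterior Normal(97/32, 21/16)
obs 3: x=-1/4 → posterior Normal(127/52, 14/13)
obs 4: x=-5 → posterior Normal(241/184, 21/23)
obs 5: x=8 → posterior Normal(465/212, 42/53)
obs 6: x=5/4 → posterior Normal(25/12, 7/10)
obs 7: x=-8 → posterior Normal(69/67, 42/67)
obs 8: x=4 → posterior Normal(97/74, 21/37)
obs 9: x=1 → posterior Normal(104/81, 14/27)
obs 10: x=3 → posterior Normal(125/88, 21/44)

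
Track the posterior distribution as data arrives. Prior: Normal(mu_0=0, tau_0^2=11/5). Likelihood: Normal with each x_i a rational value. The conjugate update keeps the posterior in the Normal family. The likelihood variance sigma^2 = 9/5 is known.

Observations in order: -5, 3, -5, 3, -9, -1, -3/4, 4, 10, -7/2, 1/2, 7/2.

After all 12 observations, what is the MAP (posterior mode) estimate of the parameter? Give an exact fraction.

obs 1: x=-5 → posterior Normal(-11/4, 99/100)
obs 2: x=3 → posterior Normal(-22/31, 99/155)
obs 3: x=-5 → posterior Normal(-11/6, 33/70)
obs 4: x=3 → posterior Normal(-44/53, 99/265)
obs 5: x=-9 → posterior Normal(-143/64, 99/320)
obs 6: x=-1 → posterior Normal(-154/75, 33/125)
obs 7: x=-3/4 → posterior Normal(-649/344, 99/430)
obs 8: x=4 → posterior Normal(-473/388, 99/485)
obs 9: x=10 → posterior Normal(-11/144, 11/60)
obs 10: x=-7/2 → posterior Normal(-11/28, 99/595)
obs 11: x=1/2 → posterior Normal(-33/104, 99/650)
obs 12: x=7/2 → posterior Normal(-11/564, 33/235)

-11/564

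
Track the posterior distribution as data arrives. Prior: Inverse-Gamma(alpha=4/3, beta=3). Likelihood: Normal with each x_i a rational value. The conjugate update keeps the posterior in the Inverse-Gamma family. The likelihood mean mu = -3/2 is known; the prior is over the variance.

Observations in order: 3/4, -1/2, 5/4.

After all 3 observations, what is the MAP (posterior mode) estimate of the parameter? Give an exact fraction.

obs 1: x=3/4 → posterior Inverse-Gamma(11/6, 177/32)
obs 2: x=-1/2 → posterior Inverse-Gamma(7/3, 193/32)
obs 3: x=5/4 → posterior Inverse-Gamma(17/6, 157/16)

471/184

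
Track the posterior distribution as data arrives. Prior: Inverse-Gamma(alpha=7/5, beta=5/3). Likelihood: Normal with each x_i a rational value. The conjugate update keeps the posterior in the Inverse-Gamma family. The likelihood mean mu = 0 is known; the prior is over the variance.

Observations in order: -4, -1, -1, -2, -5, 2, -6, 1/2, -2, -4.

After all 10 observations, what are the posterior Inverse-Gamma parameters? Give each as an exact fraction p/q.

alpha=32/5, beta=1327/24

obs 1: x=-4 → posterior Inverse-Gamma(19/10, 29/3)
obs 2: x=-1 → posterior Inverse-Gamma(12/5, 61/6)
obs 3: x=-1 → posterior Inverse-Gamma(29/10, 32/3)
obs 4: x=-2 → posterior Inverse-Gamma(17/5, 38/3)
obs 5: x=-5 → posterior Inverse-Gamma(39/10, 151/6)
obs 6: x=2 → posterior Inverse-Gamma(22/5, 163/6)
obs 7: x=-6 → posterior Inverse-Gamma(49/10, 271/6)
obs 8: x=1/2 → posterior Inverse-Gamma(27/5, 1087/24)
obs 9: x=-2 → posterior Inverse-Gamma(59/10, 1135/24)
obs 10: x=-4 → posterior Inverse-Gamma(32/5, 1327/24)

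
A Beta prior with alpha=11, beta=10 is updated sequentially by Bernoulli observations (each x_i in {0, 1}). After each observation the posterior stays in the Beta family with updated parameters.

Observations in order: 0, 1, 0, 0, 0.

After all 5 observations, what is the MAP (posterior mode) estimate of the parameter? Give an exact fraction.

11/24

obs 1: x=0 → posterior Beta(11, 11)
obs 2: x=1 → posterior Beta(12, 11)
obs 3: x=0 → posterior Beta(12, 12)
obs 4: x=0 → posterior Beta(12, 13)
obs 5: x=0 → posterior Beta(12, 14)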